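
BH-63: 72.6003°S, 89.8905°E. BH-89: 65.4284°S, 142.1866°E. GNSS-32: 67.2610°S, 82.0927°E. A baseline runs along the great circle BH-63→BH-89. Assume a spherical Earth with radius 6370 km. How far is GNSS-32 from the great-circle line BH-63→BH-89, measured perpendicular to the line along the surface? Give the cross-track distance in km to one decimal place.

539.8 km

δ₁₃ = central angle BH-63→GNSS-32 = 0.104044 rad  (haversine)
θ₁₃ = bearing BH-63→GNSS-32 = 329.671°,  θ₁₂ = bearing BH-63→BH-89 = 95.086°
dₓₜ = R·arcsin(sin δ₁₃ · sin(θ₁₃ − θ₁₂)) = 6370·arcsin(0.10386·sin(234.585°)) = -539.810 km
|dₓₜ| = 539.810 km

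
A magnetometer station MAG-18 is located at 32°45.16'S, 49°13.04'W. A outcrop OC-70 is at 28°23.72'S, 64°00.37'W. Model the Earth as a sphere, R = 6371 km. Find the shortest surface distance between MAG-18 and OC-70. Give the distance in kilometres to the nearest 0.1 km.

1494.8 km

MAG-18: φ = -32.75267°, λ = -49.21733°
OC-70: φ = -28.39533°, λ = -64.00617°
Δφ = 4.3573°,  Δλ = -14.7888°
a = sin²(Δφ/2) + cos φ₁ cos φ₂ sin²(Δλ/2) = 0.013699
c = 2·arcsin(√a) = 0.234626 rad = 13.4431°
d = R·c = 6371 × 0.234626 = 1494.8 km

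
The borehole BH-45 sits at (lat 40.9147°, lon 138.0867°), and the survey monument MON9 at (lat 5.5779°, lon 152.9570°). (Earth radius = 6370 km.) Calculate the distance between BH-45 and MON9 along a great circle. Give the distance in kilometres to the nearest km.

4198 km

Δφ = -35.3368°,  Δλ = 14.8703°
a = sin²(Δφ/2) + cos φ₁ cos φ₂ sin²(Δλ/2) = 0.104711
c = 2·arcsin(√a) = 0.659045 rad = 37.7605°
d = R·c = 6370 × 0.659045 = 4198.1 km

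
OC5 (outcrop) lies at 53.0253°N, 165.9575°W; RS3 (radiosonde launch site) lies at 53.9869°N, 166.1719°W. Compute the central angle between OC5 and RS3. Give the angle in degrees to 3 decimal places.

Δφ = 0.9616°,  Δλ = -0.2144°
a = sin²(Δφ/2) + cos φ₁ cos φ₂ sin²(Δλ/2) = 0.000072
c = 2·arcsin(√a) = 0.016930 rad = 0.9700°

0.970°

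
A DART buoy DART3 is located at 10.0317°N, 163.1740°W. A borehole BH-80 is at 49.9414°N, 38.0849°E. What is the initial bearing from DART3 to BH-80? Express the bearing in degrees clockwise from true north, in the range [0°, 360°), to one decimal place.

Δλ = -158.7411°
y = sin Δλ · cos φ₂ = -0.233348
x = cos φ₁ sin φ₂ − sin φ₁ cos φ₂ cos Δλ = 0.858162
θ = atan2(y, x) = -15.2118° → 344.7882° (mod 360°)

344.8°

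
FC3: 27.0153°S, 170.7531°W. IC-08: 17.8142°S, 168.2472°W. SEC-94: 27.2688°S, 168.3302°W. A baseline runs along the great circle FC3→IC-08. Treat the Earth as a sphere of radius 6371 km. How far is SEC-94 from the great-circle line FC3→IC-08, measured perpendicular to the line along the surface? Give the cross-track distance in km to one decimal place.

239.4 km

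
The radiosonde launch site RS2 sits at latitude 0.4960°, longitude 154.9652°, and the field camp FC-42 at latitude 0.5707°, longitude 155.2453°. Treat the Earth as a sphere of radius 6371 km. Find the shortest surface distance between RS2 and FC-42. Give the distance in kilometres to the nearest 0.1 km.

32.2 km

Δφ = 0.0747°,  Δλ = 0.2801°
a = sin²(Δφ/2) + cos φ₁ cos φ₂ sin²(Δλ/2) = 0.000006
c = 2·arcsin(√a) = 0.005059 rad = 0.2899°
d = R·c = 6371 × 0.005059 = 32.2 km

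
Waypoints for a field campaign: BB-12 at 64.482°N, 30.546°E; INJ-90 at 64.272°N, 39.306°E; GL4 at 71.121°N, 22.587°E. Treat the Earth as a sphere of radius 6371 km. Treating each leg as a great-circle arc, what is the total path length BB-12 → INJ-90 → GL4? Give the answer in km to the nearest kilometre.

BB-12→INJ-90: c = 0.066166 rad, d = 421.54 km
INJ-90→GL4: c = 0.161879 rad, d = 1031.33 km
Total = 421.54 + 1031.33 = 1452.88 km

1453 km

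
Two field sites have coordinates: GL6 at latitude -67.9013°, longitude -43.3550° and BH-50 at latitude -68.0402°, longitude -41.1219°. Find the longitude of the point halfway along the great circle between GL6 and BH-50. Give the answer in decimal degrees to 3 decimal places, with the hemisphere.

Bx = cos φ₂ cos Δλ = 0.373672,  By = cos φ₂ sin Δλ = 0.014571
φₘ = atan2(sin φ₁ + sin φ₂, √((cos φ₁ + Bx)² + By²)) = -67.97453°
λₘ = λ₁ + atan2(By, cos φ₁ + Bx) = -42.24180°

42.242°W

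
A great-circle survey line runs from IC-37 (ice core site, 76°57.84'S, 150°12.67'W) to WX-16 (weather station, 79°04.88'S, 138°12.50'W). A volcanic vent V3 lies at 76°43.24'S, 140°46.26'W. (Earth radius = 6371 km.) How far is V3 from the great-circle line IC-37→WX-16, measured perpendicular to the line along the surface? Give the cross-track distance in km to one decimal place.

IC-37: φ = -76.96400°, λ = -150.21117°
WX-16: φ = -79.08133°, λ = -138.20833°
V3: φ = -76.72067°, λ = -140.77100°
δ₁₃ = central angle IC-37→V3 = 0.037703 rad  (haversine)
θ₁₃ = bearing IC-37→V3 = 88.151°,  θ₁₂ = bearing IC-37→WX-16 = 136.133°
dₓₜ = R·arcsin(sin δ₁₃ · sin(θ₁₃ − θ₁₂)) = 6371·arcsin(0.03769·sin(-47.982°)) = -178.440 km
|dₓₜ| = 178.440 km

178.4 km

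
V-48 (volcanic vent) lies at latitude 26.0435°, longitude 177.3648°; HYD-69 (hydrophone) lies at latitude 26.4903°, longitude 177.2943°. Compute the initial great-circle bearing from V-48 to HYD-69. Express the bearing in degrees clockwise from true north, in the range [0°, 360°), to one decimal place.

Δλ = -0.0705°
y = sin Δλ · cos φ₂ = -0.001101
x = cos φ₁ sin φ₂ − sin φ₁ cos φ₂ cos Δλ = 0.007798
θ = atan2(y, x) = -8.0381° → 351.9619° (mod 360°)

352.0°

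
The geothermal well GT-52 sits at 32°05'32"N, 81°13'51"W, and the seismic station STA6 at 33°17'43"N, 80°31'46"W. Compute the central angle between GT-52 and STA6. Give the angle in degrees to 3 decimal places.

1.340°

GT-52: φ = +32.09222°, λ = -81.23083°
STA6: φ = +33.29528°, λ = -80.52944°
Δφ = 1.2031°,  Δλ = 0.7014°
a = sin²(Δφ/2) + cos φ₁ cos φ₂ sin²(Δλ/2) = 0.000137
c = 2·arcsin(√a) = 0.023388 rad = 1.3400°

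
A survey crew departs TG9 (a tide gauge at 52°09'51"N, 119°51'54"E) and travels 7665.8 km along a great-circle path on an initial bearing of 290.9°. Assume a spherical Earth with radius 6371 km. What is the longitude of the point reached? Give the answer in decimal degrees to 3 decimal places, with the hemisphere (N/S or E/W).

27.074°E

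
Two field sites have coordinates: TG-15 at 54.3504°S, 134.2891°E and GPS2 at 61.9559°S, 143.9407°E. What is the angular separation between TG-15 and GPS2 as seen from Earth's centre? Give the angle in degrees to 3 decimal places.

9.132°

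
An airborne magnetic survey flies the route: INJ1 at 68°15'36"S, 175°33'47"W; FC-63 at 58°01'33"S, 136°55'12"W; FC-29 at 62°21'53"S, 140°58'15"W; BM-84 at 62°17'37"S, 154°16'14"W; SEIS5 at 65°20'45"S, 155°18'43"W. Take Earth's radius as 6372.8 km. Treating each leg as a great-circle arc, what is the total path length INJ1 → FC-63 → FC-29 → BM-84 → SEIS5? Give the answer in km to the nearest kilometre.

3758 km

INJ1: φ = -68.26000°, λ = -175.56306°
FC-63: φ = -58.02583°, λ = -136.92000°
FC-29: φ = -62.36472°, λ = -140.97083°
BM-84: φ = -62.29361°, λ = -154.27056°
SEIS5: φ = -65.34583°, λ = -155.31194°
INJ1→FC-63: c = 0.344792 rad, d = 2197.29 km
FC-63→FC-29: c = 0.083446 rad, d = 531.79 km
FC-29→BM-84: c = 0.107613 rad, d = 685.80 km
BM-84→SEIS5: c = 0.053870 rad, d = 343.30 km
Total = 2197.29 + 531.79 + 685.80 + 343.30 = 3758.18 km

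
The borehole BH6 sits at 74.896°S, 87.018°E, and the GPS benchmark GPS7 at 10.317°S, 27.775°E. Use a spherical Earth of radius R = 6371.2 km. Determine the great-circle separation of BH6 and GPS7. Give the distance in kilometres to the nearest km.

Δφ = 64.5790°,  Δλ = -59.2430°
a = sin²(Δφ/2) + cos φ₁ cos φ₂ sin²(Δλ/2) = 0.347996
c = 2·arcsin(√a) = 1.261899 rad = 72.3015°
d = R·c = 6371.2 × 1.261899 = 8039.8 km

8040 km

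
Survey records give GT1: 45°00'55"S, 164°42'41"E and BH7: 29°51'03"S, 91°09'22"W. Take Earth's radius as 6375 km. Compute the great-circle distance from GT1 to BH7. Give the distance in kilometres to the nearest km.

GT1: φ = -45.01528°, λ = +164.71139°
BH7: φ = -29.85083°, λ = -91.15611°
Δφ = 15.1644°,  Δλ = 104.1325°
a = sin²(Δφ/2) + cos φ₁ cos φ₂ sin²(Δλ/2) = 0.398826
c = 2·arcsin(√a) = 1.367042 rad = 78.3257°
d = R·c = 6375 × 1.367042 = 8714.9 km

8715 km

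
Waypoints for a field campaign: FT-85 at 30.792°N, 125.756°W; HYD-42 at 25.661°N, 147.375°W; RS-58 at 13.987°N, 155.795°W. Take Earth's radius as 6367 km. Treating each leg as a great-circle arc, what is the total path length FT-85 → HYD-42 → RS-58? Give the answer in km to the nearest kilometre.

3755 km

FT-85→HYD-42: c = 0.343672 rad, d = 2188.16 km
HYD-42→RS-58: c = 0.246029 rad, d = 1566.47 km
Total = 2188.16 + 1566.47 = 3754.63 km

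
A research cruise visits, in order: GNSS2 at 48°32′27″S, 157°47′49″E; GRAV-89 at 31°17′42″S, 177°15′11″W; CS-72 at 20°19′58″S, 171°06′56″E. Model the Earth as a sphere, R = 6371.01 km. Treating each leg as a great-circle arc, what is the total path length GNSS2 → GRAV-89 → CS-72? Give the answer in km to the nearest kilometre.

4524 km

GNSS2: φ = -48.54083°, λ = +157.79694°
GRAV-89: φ = -31.29500°, λ = -177.25306°
CS-72: φ = -20.33278°, λ = +171.11556°
GNSS2→GRAV-89: c = 0.445853 rad, d = 2840.53 km
GRAV-89→CS-72: c = 0.264211 rad, d = 1683.29 km
Total = 2840.53 + 1683.29 = 4523.83 km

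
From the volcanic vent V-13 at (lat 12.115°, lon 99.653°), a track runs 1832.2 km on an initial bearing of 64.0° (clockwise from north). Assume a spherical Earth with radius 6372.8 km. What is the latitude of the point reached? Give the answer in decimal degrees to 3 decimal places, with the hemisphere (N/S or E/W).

δ = d/R = 1832.2/6372.8 = 0.287503 rad
φ₂ = arcsin(sin φ₁ cos δ + cos φ₁ sin δ cos θ)
   = arcsin(0.20987·0.95895 + 0.97773·0.28356·0.43837) = 18.83208°
λ₂ = λ₁ + atan2(sin θ sin δ cos φ₁, cos δ − sin φ₁ sin φ₂) = 115.27416°

18.832°N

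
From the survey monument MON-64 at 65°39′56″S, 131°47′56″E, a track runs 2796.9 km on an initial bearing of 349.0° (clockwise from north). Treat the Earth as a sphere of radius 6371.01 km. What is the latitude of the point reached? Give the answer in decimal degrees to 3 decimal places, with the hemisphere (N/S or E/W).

MON-64: φ = -65.66556°, λ = +131.79889°
δ = d/R = 2796.9/6371.01 = 0.439004 rad
φ₂ = arcsin(sin φ₁ cos δ + cos φ₁ sin δ cos θ)
   = arcsin(-0.91116·0.90518 + 0.41206·0.42504·0.98163) = -40.75542°
λ₂ = λ₁ + atan2(sin θ sin δ cos φ₁, cos δ − sin φ₁ sin φ₂) = 125.65281°

40.755°S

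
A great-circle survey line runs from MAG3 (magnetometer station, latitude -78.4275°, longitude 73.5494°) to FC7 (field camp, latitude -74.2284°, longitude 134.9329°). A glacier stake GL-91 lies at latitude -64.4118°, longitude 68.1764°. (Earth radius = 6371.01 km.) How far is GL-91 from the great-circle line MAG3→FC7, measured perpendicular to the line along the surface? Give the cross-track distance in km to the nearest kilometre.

δ₁₃ = central angle MAG3→GL-91 = 0.246187 rad  (haversine)
θ₁₃ = bearing MAG3→GL-91 = 350.448°,  θ₁₂ = bearing MAG3→FC7 = 105.356°
dₓₜ = R·arcsin(sin δ₁₃ · sin(θ₁₃ − θ₁₂)) = 6371.01·arcsin(0.24371·sin(245.092°)) = -1419.972 km
|dₓₜ| = 1419.972 km

1420 km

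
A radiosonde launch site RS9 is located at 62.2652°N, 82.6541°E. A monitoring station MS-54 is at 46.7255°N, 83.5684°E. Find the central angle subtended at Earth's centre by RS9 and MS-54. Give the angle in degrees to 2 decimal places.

15.55°

Δφ = -15.5397°,  Δλ = 0.9143°
a = sin²(Δφ/2) + cos φ₁ cos φ₂ sin²(Δλ/2) = 0.018298
c = 2·arcsin(√a) = 0.271370 rad = 15.5484°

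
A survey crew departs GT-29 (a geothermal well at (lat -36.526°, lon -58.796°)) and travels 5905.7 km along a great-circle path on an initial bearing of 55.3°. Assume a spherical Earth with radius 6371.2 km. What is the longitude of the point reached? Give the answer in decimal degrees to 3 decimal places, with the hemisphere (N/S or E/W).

δ = d/R = 5905.7/6371.2 = 0.926937 rad
φ₂ = arcsin(sin φ₁ cos δ + cos φ₁ sin δ cos θ)
   = arcsin(-0.59519·0.60029 + 0.80359·0.79978·0.56928) = 0.49223°
λ₂ = λ₁ + atan2(sin θ sin δ cos φ₁, cos δ − sin φ₁ sin φ₂) = -17.68175°

17.682°W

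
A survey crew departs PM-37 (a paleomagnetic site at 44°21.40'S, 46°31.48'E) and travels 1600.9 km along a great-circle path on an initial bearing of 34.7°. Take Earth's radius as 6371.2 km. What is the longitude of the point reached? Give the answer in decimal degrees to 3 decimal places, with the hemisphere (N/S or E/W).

PM-37: φ = -44.35667°, λ = +46.52467°
δ = d/R = 1600.9/6371.2 = 0.251271 rad
φ₂ = arcsin(sin φ₁ cos δ + cos φ₁ sin δ cos θ)
   = arcsin(-0.69912·0.96860 + 0.71500·0.24864·0.82214) = -32.07384°
λ₂ = λ₁ + atan2(sin θ sin δ cos φ₁, cos δ − sin φ₁ sin φ₂) = 56.14039°

56.140°E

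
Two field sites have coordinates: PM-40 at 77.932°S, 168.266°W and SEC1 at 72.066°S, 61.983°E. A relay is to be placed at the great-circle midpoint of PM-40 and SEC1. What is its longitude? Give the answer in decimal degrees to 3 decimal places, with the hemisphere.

104.677°E

Bx = cos φ₂ cos Δλ = -0.196901,  By = cos φ₂ sin Δλ = -0.236739
φₘ = atan2(sin φ₁ + sin φ₂, √((cos φ₁ + Bx)² + By²)) = -82.99525°
λₘ = λ₁ + atan2(By, cos φ₁ + Bx) = 104.67715°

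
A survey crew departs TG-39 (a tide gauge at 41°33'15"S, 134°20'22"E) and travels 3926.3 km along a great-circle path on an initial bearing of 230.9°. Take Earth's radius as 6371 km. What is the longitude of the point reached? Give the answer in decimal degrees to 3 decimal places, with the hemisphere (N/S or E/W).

TG-39: φ = -41.55417°, λ = +134.33944°
δ = d/R = 3926.3/6371 = 0.616277 rad
φ₂ = arcsin(sin φ₁ cos δ + cos φ₁ sin δ cos θ)
   = arcsin(-0.66333·0.81604 + 0.74833·0.57800·-0.63068) = -54.49735°
λ₂ = λ₁ + atan2(sin θ sin δ cos φ₁, cos δ − sin φ₁ sin φ₂) = 83.77086°

83.771°E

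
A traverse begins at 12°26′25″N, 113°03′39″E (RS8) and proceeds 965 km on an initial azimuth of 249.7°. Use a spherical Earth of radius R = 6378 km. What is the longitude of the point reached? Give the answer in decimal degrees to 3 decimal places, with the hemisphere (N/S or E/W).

RS8: φ = +12.44028°, λ = +113.06083°
δ = d/R = 965/6378 = 0.151301 rad
φ₂ = arcsin(sin φ₁ cos δ + cos φ₁ sin δ cos θ)
   = arcsin(0.21542·0.98858 + 0.97652·0.15072·-0.34694) = 9.31701°
λ₂ = λ₁ + atan2(sin θ sin δ cos φ₁, cos δ − sin φ₁ sin φ₂) = 104.82471°

104.825°E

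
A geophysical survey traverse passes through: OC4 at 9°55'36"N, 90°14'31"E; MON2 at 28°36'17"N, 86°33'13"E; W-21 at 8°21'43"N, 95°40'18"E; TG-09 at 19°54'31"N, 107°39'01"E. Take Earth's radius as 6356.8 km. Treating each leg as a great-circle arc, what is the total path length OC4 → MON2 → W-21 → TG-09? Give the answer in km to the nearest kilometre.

OC4: φ = +9.92667°, λ = +90.24194°
MON2: φ = +28.60472°, λ = +86.55361°
W-21: φ = +8.36194°, λ = +95.67167°
TG-09: φ = +19.90861°, λ = +107.65028°
OC4→MON2: c = 0.331541 rad, d = 2107.54 km
MON2→W-21: c = 0.383771 rad, d = 2439.56 km
W-21→TG-09: c = 0.285553 rad, d = 1815.20 km
Total = 2107.54 + 2439.56 + 1815.20 = 6362.30 km

6362 km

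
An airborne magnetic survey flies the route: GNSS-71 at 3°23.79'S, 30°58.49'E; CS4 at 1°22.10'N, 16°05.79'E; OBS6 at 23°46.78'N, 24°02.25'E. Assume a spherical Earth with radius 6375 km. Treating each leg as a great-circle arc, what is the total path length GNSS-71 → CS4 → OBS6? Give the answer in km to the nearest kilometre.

4374 km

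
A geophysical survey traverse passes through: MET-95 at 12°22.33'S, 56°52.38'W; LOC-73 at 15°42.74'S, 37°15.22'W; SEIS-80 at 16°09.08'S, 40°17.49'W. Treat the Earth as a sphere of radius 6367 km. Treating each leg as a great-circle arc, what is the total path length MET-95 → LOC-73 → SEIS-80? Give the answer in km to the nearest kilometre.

2475 km

MET-95: φ = -12.37217°, λ = -56.87300°
LOC-73: φ = -15.71233°, λ = -37.25367°
SEIS-80: φ = -16.15133°, λ = -40.29150°
MET-95→LOC-73: c = 0.337116 rad, d = 2146.42 km
LOC-73→SEIS-80: c = 0.051556 rad, d = 328.25 km
Total = 2146.42 + 328.25 = 2474.67 km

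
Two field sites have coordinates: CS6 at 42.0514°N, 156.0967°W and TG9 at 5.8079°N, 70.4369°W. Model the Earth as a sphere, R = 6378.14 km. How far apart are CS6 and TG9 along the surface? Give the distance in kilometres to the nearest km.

Δφ = -36.2435°,  Δλ = 85.6598°
a = sin²(Δφ/2) + cos φ₁ cos φ₂ sin²(Δλ/2) = 0.438157
c = 2·arcsin(√a) = 1.446794 rad = 82.8952°
d = R·c = 6378.14 × 1.446794 = 9227.9 km

9228 km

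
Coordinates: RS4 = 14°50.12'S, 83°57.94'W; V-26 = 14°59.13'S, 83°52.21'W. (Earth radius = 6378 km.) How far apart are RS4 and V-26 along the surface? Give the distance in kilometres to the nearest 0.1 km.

RS4: φ = -14.83533°, λ = -83.96567°
V-26: φ = -14.98550°, λ = -83.87017°
Δφ = -0.1502°,  Δλ = 0.0955°
a = sin²(Δφ/2) + cos φ₁ cos φ₂ sin²(Δλ/2) = 0.000002
c = 2·arcsin(√a) = 0.003076 rad = 0.1763°
d = R·c = 6378 × 0.003076 = 19.6 km

19.6 km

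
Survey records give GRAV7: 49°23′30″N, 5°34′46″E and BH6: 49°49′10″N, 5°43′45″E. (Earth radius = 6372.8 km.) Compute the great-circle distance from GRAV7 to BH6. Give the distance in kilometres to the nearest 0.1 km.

GRAV7: φ = +49.39167°, λ = +5.57944°
BH6: φ = +49.81944°, λ = +5.72917°
Δφ = 0.4278°,  Δλ = 0.1497°
a = sin²(Δφ/2) + cos φ₁ cos φ₂ sin²(Δλ/2) = 0.000015
c = 2·arcsin(√a) = 0.007656 rad = 0.4386°
d = R·c = 6372.8 × 0.007656 = 48.8 km

48.8 km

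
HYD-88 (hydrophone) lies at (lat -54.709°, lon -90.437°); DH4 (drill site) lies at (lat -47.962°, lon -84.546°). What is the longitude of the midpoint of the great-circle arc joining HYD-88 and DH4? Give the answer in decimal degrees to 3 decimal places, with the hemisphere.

Bx = cos φ₂ cos Δλ = 0.666087,  By = cos φ₂ sin Δλ = 0.068728
φₘ = atan2(sin φ₁ + sin φ₂, √((cos φ₁ + Bx)² + By²)) = -51.37224°
λₘ = λ₁ + atan2(By, cos φ₁ + Bx) = -87.27431°

87.274°W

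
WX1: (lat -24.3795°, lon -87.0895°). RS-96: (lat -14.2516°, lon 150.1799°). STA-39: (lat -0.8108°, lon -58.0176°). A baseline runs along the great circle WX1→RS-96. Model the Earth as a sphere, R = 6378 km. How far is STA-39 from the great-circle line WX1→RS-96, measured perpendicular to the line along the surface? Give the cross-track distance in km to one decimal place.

479.2 km

δ₁₃ = central angle WX1→STA-39 = 0.640432 rad  (haversine)
θ₁₃ = bearing WX1→STA-39 = 54.399°,  θ₁₂ = bearing WX1→RS-96 = 241.617°
dₓₜ = R·arcsin(sin δ₁₃ · sin(θ₁₃ − θ₁₂)) = 6378·arcsin(0.59754·sin(-187.217°)) = 479.240 km
|dₓₜ| = 479.240 km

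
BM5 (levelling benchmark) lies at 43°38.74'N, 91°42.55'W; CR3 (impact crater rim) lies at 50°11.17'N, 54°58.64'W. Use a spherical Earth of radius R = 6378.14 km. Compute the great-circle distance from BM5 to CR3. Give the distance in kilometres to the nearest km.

BM5: φ = +43.64567°, λ = -91.70917°
CR3: φ = +50.18617°, λ = -54.97733°
Δφ = 6.5405°,  Δλ = 36.7318°
a = sin²(Δφ/2) + cos φ₁ cos φ₂ sin²(Δλ/2) = 0.049253
c = 2·arcsin(√a) = 0.447587 rad = 25.6448°
d = R·c = 6378.14 × 0.447587 = 2854.8 km

2855 km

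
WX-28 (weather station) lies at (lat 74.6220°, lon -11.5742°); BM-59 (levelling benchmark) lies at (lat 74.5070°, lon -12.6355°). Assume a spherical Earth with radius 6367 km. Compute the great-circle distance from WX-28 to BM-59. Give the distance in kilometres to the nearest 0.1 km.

33.9 km

Δφ = -0.1150°,  Δλ = -1.0613°
a = sin²(Δφ/2) + cos φ₁ cos φ₂ sin²(Δλ/2) = 0.000007
c = 2·arcsin(√a) = 0.005323 rad = 0.3050°
d = R·c = 6367 × 0.005323 = 33.9 km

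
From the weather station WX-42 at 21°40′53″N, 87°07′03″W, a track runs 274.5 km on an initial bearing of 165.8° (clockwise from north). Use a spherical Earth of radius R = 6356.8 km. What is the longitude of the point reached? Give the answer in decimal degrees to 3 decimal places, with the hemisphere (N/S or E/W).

86.475°W

WX-42: φ = +21.68139°, λ = -87.11750°
δ = d/R = 274.5/6356.8 = 0.043182 rad
φ₂ = arcsin(sin φ₁ cos δ + cos φ₁ sin δ cos θ)
   = arcsin(0.36944·0.99907 + 0.92925·0.04317·-0.96945) = 19.28162°
λ₂ = λ₁ + atan2(sin θ sin δ cos φ₁, cos δ − sin φ₁ sin φ₂) = -86.47469°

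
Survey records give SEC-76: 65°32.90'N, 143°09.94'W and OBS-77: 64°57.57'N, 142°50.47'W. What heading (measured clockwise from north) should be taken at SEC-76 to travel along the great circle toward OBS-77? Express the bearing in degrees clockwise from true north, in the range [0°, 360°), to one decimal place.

SEC-76: φ = +65.54833°, λ = -143.16567°
OBS-77: φ = +64.95950°, λ = -142.84117°
Δλ = 0.3245°
y = sin Δλ · cos φ₂ = 0.002397
x = cos φ₁ sin φ₂ − sin φ₁ cos φ₂ cos Δλ = -0.010271
θ = atan2(y, x) = 166.8625° → 166.8625° (mod 360°)

166.9°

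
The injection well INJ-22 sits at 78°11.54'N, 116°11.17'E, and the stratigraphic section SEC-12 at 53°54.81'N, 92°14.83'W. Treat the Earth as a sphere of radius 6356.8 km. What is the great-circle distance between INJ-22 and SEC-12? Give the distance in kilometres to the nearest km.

INJ-22: φ = +78.19233°, λ = +116.18617°
SEC-12: φ = +53.91350°, λ = -92.24717°
Δφ = -24.2788°,  Δλ = 151.5667°
a = sin²(Δφ/2) + cos φ₁ cos φ₂ sin²(Δλ/2) = 0.157479
c = 2·arcsin(√a) = 0.816136 rad = 46.7612°
d = R·c = 6356.8 × 0.816136 = 5188.0 km

5188 km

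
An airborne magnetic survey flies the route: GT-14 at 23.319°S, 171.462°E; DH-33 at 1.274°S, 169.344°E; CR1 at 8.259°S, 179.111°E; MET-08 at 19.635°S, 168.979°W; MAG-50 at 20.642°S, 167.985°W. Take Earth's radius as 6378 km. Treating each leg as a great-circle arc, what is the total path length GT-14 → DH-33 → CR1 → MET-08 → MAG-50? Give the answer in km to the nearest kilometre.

5754 km

GT-14→DH-33: c = 0.386425 rad, d = 2464.62 km
DH-33→CR1: c = 0.209006 rad, d = 1333.04 km
CR1→MET-08: c = 0.282761 rad, d = 1803.45 km
MET-08→MAG-50: c = 0.023962 rad, d = 152.83 km
Total = 2464.62 + 1333.04 + 1803.45 + 152.83 = 5753.94 km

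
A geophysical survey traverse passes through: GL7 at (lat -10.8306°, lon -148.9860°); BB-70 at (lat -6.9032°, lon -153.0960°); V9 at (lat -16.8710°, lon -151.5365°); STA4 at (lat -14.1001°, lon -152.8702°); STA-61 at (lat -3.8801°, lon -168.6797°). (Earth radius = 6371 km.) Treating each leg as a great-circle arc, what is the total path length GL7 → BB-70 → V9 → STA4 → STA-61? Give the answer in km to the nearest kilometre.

GL7→BB-70: c = 0.098589 rad, d = 628.11 km
BB-70→V9: c = 0.175992 rad, d = 1121.25 km
V9→STA4: c = 0.053310 rad, d = 339.64 km
STA4→STA-61: c = 0.325377 rad, d = 2072.98 km
Total = 628.11 + 1121.25 + 339.64 + 2072.98 = 4161.97 km

4162 km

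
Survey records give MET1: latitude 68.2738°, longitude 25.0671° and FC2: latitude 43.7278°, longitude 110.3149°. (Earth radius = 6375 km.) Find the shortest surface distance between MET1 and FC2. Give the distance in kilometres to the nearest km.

Δφ = -24.5460°,  Δλ = 85.2478°
a = sin²(Δφ/2) + cos φ₁ cos φ₂ sin²(Δλ/2) = 0.167854
c = 2·arcsin(√a) = 0.844251 rad = 48.3720°
d = R·c = 6375 × 0.844251 = 5382.1 km

5382 km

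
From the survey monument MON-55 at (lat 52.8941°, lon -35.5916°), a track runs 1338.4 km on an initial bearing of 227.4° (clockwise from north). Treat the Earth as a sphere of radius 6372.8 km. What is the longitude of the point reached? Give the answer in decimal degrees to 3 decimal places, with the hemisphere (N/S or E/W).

47.913°W

δ = d/R = 1338.4/6372.8 = 0.210018 rad
φ₂ = arcsin(sin φ₁ cos δ + cos φ₁ sin δ cos θ)
   = arcsin(0.79752·0.97803 + 0.60329·0.20848·-0.67688) = 44.01653°
λ₂ = λ₁ + atan2(sin θ sin δ cos φ₁, cos δ − sin φ₁ sin φ₂) = -47.91287°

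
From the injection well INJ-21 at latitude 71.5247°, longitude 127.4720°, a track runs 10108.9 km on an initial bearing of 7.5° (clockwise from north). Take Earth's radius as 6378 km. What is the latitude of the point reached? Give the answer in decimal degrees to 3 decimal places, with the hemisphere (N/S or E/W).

17.501°N

δ = d/R = 10108.9/6378 = 1.584964 rad
φ₂ = arcsin(sin φ₁ cos δ + cos φ₁ sin δ cos θ)
   = arcsin(0.94846·-0.01417 + 0.31690·0.99990·0.99144) = 17.50063°
λ₂ = λ₁ + atan2(sin θ sin δ cos φ₁, cos δ − sin φ₁ sin φ₂) = -60.39345°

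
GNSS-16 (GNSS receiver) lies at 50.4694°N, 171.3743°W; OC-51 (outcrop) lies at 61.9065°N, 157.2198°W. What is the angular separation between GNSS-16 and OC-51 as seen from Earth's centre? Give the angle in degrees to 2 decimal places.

13.82°

Δφ = 11.4371°,  Δλ = 14.1545°
a = sin²(Δφ/2) + cos φ₁ cos φ₂ sin²(Δλ/2) = 0.014478
c = 2·arcsin(√a) = 0.241237 rad = 13.8219°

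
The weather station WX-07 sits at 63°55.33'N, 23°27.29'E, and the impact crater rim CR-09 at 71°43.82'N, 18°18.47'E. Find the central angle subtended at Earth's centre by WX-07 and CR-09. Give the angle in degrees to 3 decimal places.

8.039°

WX-07: φ = +63.92217°, λ = +23.45483°
CR-09: φ = +71.73033°, λ = +18.30783°
Δφ = 7.8082°,  Δλ = -5.1470°
a = sin²(Δφ/2) + cos φ₁ cos φ₂ sin²(Δλ/2) = 0.004914
c = 2·arcsin(√a) = 0.140309 rad = 8.0391°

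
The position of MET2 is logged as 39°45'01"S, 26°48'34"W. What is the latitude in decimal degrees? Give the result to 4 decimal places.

39.7503°S

39° + 45′/60 + 1″/3600 = 39 + 0.75000 + 0.00028 = 39.7503°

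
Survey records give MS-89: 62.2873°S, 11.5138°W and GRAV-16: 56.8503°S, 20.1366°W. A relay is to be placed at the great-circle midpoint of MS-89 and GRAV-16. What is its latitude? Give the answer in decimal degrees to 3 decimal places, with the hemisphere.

Bx = cos φ₂ cos Δλ = 0.540648,  By = cos φ₂ sin Δλ = -0.081985
φₘ = atan2(sin φ₁ + sin φ₂, √((cos φ₁ + Bx)² + By²)) = -59.63920°
λₘ = λ₁ + atan2(By, cos φ₁ + Bx) = -16.17435°

59.639°S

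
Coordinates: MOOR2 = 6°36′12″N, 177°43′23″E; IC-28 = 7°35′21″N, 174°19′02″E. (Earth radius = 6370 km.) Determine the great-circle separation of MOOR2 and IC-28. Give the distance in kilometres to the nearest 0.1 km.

MOOR2: φ = +6.60333°, λ = +177.72306°
IC-28: φ = +7.58917°, λ = +174.31722°
Δφ = 0.9858°,  Δλ = -3.4058°
a = sin²(Δφ/2) + cos φ₁ cos φ₂ sin²(Δλ/2) = 0.000944
c = 2·arcsin(√a) = 0.061445 rad = 3.5205°
d = R·c = 6370 × 0.061445 = 391.4 km

391.4 km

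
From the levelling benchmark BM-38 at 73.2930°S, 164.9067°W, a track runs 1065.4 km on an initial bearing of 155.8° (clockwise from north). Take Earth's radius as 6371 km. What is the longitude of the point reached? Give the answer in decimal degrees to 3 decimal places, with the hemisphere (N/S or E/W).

138.607°W

δ = d/R = 1065.4/6371 = 0.167226 rad
φ₂ = arcsin(sin φ₁ cos δ + cos φ₁ sin δ cos θ)
   = arcsin(-0.95779·0.98605 + 0.28748·0.16645·-0.91212) = -81.14144°
λ₂ = λ₁ + atan2(sin θ sin δ cos φ₁, cos δ − sin φ₁ sin φ₂) = -138.60678°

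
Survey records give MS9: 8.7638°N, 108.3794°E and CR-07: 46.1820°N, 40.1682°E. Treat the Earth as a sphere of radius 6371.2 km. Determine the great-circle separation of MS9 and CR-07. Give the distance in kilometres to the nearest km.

Δφ = 37.4182°,  Δλ = -68.2112°
a = sin²(Δφ/2) + cos φ₁ cos φ₂ sin²(Δλ/2) = 0.318033
c = 2·arcsin(√a) = 1.198309 rad = 68.6581°
d = R·c = 6371.2 × 1.198309 = 7634.7 km

7635 km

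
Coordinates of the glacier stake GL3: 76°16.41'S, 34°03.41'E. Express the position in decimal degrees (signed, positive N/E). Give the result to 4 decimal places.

-76.2735°, +34.0568°

lat: 76.2735° S → -76.2735°
lon: 34.0568° E → +34.0568°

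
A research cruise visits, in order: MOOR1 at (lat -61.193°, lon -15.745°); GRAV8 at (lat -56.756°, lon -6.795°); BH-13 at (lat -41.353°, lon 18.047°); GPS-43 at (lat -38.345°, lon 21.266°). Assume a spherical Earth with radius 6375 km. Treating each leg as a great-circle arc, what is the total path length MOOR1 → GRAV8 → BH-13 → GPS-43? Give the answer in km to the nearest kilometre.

MOOR1→GRAV8: c = 0.111532 rad, d = 711.02 km
GRAV8→BH-13: c = 0.387109 rad, d = 2467.82 km
BH-13→GPS-43: c = 0.067935 rad, d = 433.08 km
Total = 711.02 + 2467.82 + 433.08 = 3611.92 km

3612 km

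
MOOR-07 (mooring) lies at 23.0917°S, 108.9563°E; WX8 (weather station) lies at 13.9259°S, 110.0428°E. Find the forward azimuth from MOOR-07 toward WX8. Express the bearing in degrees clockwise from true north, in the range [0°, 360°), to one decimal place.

6.6°

Δλ = 1.0865°
y = sin Δλ · cos φ₂ = 0.018405
x = cos φ₁ sin φ₂ − sin φ₁ cos φ₂ cos Δλ = 0.159223
θ = atan2(y, x) = 6.5935° → 6.5935° (mod 360°)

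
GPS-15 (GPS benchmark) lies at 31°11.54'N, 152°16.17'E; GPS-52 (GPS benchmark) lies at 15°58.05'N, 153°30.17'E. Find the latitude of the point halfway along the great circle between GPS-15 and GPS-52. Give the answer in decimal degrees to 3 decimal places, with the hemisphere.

GPS-15: φ = +31.19233°, λ = +152.26950°
GPS-52: φ = +15.96750°, λ = +153.50283°
Bx = cos φ₂ cos Δλ = 0.961195,  By = cos φ₂ sin Δλ = 0.020694
φₘ = atan2(sin φ₁ + sin φ₂, √((cos φ₁ + Bx)² + By²)) = 23.58113°
λₘ = λ₁ + atan2(By, cos φ₁ + Bx) = 152.92214°

23.581°N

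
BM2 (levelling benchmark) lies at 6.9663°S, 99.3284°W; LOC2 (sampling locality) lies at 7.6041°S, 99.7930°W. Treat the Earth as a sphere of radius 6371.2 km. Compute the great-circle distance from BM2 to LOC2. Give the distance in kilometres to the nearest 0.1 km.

87.5 km

Δφ = -0.6378°,  Δλ = -0.4646°
a = sin²(Δφ/2) + cos φ₁ cos φ₂ sin²(Δλ/2) = 0.000047
c = 2·arcsin(√a) = 0.013734 rad = 0.7869°
d = R·c = 6371.2 × 0.013734 = 87.5 km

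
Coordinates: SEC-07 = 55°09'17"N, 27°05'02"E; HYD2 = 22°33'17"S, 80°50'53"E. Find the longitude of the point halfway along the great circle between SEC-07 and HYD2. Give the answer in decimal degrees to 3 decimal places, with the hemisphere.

60.776°E

SEC-07: φ = +55.15472°, λ = +27.08389°
HYD2: φ = -22.55472°, λ = +80.84806°
Bx = cos φ₂ cos Δλ = 0.545898,  By = cos φ₂ sin Δλ = 0.744898
φₘ = atan2(sin φ₁ + sin φ₂, √((cos φ₁ + Bx)² + By²)) = 18.03188°
λₘ = λ₁ + atan2(By, cos φ₁ + Bx) = 60.77599°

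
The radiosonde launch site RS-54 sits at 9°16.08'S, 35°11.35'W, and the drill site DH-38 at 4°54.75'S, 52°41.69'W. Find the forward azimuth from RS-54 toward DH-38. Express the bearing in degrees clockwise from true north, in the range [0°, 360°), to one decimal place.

282.9°

RS-54: φ = -9.26800°, λ = -35.18917°
DH-38: φ = -4.91250°, λ = -52.69483°
Δλ = -17.5057°
y = sin Δλ · cos φ₂ = -0.299695
x = cos φ₁ sin φ₂ − sin φ₁ cos φ₂ cos Δλ = 0.068513
θ = atan2(y, x) = -77.1229° → 282.8771° (mod 360°)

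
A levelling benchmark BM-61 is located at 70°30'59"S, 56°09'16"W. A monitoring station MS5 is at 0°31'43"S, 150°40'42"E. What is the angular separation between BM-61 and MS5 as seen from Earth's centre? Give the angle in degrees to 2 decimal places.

BM-61: φ = -70.51639°, λ = -56.15444°
MS5: φ = -0.52861°, λ = +150.67833°
Δφ = 69.9878°,  Δλ = -153.1672°
a = sin²(Δφ/2) + cos φ₁ cos φ₂ sin²(Δλ/2) = 0.644457
c = 2·arcsin(√a) = 1.863889 rad = 106.7930°

106.79°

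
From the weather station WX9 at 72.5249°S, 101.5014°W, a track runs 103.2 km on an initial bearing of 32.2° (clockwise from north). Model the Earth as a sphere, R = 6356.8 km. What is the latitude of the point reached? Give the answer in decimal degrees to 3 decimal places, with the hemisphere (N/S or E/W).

71.731°S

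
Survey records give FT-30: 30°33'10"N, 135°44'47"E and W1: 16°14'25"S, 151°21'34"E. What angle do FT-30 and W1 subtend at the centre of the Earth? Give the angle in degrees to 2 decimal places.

49.15°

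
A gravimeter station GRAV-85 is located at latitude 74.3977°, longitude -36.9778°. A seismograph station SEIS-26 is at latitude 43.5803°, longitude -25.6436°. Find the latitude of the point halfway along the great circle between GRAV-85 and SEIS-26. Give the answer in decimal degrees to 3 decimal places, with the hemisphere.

Bx = cos φ₂ cos Δλ = 0.710281,  By = cos φ₂ sin Δλ = 0.142369
φₘ = atan2(sin φ₁ + sin φ₂, √((cos φ₁ + Bx)² + By²)) = 59.08671°
λₘ = λ₁ + atan2(By, cos φ₁ + Bx) = -28.70567°

59.087°N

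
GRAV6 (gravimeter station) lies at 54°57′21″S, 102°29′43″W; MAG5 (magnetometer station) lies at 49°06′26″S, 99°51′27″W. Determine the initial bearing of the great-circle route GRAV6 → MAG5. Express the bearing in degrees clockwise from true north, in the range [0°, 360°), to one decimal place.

16.6°

GRAV6: φ = -54.95583°, λ = -102.49528°
MAG5: φ = -49.10722°, λ = -99.85750°
Δλ = 2.6378°
y = sin Δλ · cos φ₂ = 0.030128
x = cos φ₁ sin φ₂ − sin φ₁ cos φ₂ cos Δλ = 0.101332
θ = atan2(y, x) = 16.5581° → 16.5581° (mod 360°)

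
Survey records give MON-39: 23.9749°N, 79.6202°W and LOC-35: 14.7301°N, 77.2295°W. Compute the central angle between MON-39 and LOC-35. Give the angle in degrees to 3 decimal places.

Δφ = -9.2448°,  Δλ = 2.3907°
a = sin²(Δφ/2) + cos φ₁ cos φ₂ sin²(Δλ/2) = 0.006879
c = 2·arcsin(√a) = 0.166071 rad = 9.5152°

9.515°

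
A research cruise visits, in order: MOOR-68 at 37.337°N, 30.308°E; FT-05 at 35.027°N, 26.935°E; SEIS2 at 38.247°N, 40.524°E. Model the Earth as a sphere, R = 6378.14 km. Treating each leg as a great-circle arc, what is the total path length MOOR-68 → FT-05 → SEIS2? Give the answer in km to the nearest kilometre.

1662 km

MOOR-68→FT-05: c = 0.062308 rad, d = 397.41 km
FT-05→SEIS2: c = 0.198223 rad, d = 1264.29 km
Total = 397.41 + 1264.29 = 1661.70 km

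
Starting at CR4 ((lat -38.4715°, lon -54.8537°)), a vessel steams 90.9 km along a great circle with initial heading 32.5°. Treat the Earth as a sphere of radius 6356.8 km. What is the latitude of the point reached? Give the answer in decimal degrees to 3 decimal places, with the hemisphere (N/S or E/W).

δ = d/R = 90.9/6356.8 = 0.014300 rad
φ₂ = arcsin(sin φ₁ cos δ + cos φ₁ sin δ cos θ)
   = arcsin(-0.62213·0.99990 + 0.78292·0.01430·0.84339) = -37.77918°
λ₂ = λ₁ + atan2(sin θ sin δ cos φ₁, cos δ − sin φ₁ sin φ₂) = -54.29674°

37.779°S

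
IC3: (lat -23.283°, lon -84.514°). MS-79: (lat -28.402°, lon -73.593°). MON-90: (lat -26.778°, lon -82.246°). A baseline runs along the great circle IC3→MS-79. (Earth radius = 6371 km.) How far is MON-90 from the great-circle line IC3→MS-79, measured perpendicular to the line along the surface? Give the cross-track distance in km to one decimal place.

δ₁₃ = central angle IC3→MON-90 = 0.070757 rad  (haversine)
θ₁₃ = bearing IC3→MON-90 = 150.018°,  θ₁₂ = bearing IC3→MS-79 = 119.821°
dₓₜ = R·arcsin(sin δ₁₃ · sin(θ₁₃ − θ₁₂)) = 6371·arcsin(0.07070·sin(30.198°)) = 226.601 km
|dₓₜ| = 226.601 km

226.6 km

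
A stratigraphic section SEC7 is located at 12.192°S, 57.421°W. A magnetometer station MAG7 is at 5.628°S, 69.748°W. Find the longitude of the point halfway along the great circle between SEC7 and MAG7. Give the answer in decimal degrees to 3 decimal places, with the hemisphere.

Bx = cos φ₂ cos Δλ = 0.972236,  By = cos φ₂ sin Δλ = -0.212462
φₘ = atan2(sin φ₁ + sin φ₂, √((cos φ₁ + Bx)² + By²)) = -8.96096°
λₘ = λ₁ + atan2(By, cos φ₁ + Bx) = -63.64013°

63.640°W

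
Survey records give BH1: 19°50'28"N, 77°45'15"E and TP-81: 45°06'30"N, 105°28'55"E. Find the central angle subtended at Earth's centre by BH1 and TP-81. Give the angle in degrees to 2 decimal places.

BH1: φ = +19.84111°, λ = +77.75417°
TP-81: φ = +45.10833°, λ = +105.48194°
Δφ = 25.2672°,  Δλ = 27.7278°
a = sin²(Δφ/2) + cos φ₁ cos φ₂ sin²(Δλ/2) = 0.085953
c = 2·arcsin(√a) = 0.595099 rad = 34.0966°

34.10°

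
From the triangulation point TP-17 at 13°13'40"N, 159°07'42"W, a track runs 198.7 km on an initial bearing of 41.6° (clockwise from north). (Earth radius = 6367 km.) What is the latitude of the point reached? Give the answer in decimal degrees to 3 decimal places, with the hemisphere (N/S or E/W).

TP-17: φ = +13.22778°, λ = -159.12833°
δ = d/R = 198.7/6367 = 0.031208 rad
φ₂ = arcsin(sin φ₁ cos δ + cos φ₁ sin δ cos θ)
   = arcsin(0.22882·0.99951 + 0.97347·0.03120·0.74780) = 14.56189°
λ₂ = λ₁ + atan2(sin θ sin δ cos φ₁, cos δ − sin φ₁ sin φ₂) = -157.90189°

14.562°N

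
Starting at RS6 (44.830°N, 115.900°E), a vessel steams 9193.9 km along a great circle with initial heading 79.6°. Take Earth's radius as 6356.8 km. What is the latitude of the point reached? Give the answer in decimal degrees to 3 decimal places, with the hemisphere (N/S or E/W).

12.390°N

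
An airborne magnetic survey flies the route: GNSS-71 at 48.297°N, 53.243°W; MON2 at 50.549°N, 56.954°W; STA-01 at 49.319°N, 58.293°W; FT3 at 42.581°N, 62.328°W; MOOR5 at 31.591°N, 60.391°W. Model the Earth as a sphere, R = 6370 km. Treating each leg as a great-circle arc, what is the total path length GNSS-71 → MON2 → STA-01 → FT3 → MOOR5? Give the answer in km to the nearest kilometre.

2579 km

GNSS-71→MON2: c = 0.057605 rad, d = 366.94 km
MON2→STA-01: c = 0.026212 rad, d = 166.97 km
STA-01→FT3: c = 0.127339 rad, d = 811.15 km
FT3→MOOR5: c = 0.193683 rad, d = 1233.76 km
Total = 366.94 + 166.97 + 811.15 + 1233.76 = 2578.82 km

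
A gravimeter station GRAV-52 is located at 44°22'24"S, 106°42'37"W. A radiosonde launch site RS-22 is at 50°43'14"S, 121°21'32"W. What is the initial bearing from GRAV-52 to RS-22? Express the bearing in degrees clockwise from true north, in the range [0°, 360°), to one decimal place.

232.0°

GRAV-52: φ = -44.37333°, λ = -106.71028°
RS-22: φ = -50.72056°, λ = -121.35889°
Δλ = -14.6486°
y = sin Δλ · cos φ₂ = -0.160106
x = cos φ₁ sin φ₂ − sin φ₁ cos φ₂ cos Δλ = -0.124945
θ = atan2(y, x) = -127.9682° → 232.0318° (mod 360°)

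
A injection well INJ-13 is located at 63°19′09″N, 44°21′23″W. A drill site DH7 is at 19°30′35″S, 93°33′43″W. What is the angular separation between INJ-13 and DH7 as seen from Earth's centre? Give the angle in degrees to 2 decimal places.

91.25°

INJ-13: φ = +63.31917°, λ = -44.35639°
DH7: φ = -19.50972°, λ = -93.56194°
Δφ = -82.8289°,  Δλ = -49.2056°
a = sin²(Δφ/2) + cos φ₁ cos φ₂ sin²(Δλ/2) = 0.510942
c = 2·arcsin(√a) = 1.592682 rad = 91.2540°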